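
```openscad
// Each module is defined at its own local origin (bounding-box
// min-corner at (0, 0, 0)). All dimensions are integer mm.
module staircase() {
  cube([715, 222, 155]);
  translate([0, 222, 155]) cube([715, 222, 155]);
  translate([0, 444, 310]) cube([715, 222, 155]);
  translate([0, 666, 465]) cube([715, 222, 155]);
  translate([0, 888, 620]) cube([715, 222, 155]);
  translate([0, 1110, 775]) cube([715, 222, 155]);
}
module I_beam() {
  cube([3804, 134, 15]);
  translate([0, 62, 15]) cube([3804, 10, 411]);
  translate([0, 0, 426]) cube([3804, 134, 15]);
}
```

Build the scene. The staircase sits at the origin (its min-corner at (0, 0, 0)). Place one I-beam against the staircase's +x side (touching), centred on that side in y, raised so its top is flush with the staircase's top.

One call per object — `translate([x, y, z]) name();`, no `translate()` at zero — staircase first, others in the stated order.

staircase();
translate([715, 599, 489]) I_beam();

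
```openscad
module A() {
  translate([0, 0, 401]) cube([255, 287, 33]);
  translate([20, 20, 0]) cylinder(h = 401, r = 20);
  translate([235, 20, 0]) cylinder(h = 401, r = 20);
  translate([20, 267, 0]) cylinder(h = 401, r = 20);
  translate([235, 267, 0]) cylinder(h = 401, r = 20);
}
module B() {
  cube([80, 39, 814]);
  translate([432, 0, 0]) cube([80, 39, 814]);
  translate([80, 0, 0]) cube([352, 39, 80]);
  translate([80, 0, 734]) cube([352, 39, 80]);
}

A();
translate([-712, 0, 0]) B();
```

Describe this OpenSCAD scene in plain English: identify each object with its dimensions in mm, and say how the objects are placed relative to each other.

A is a simple wooden stool: a rectangular seat 255 mm (x) by 287 mm (y), 33 mm thick, top face at z = 434 mm, on four round legs, each 40 mm in diameter. The legs rest on z = 0, each leg's axis is inset half a diameter from the nearest pair of seat edges (so the leg's bounding box is flush with the corner).

B is a rectangular picture frame lying in the x–z plane (depth along y). The opening is 352 mm wide (x) by 654 mm tall (z), surrounded by a border 80 mm wide on all four sides. The frame is 39 mm deep and is made of two full-height vertical stiles with two horizontal rails fitted between them.

The picture frame is on the floor beside the stool on its −x side.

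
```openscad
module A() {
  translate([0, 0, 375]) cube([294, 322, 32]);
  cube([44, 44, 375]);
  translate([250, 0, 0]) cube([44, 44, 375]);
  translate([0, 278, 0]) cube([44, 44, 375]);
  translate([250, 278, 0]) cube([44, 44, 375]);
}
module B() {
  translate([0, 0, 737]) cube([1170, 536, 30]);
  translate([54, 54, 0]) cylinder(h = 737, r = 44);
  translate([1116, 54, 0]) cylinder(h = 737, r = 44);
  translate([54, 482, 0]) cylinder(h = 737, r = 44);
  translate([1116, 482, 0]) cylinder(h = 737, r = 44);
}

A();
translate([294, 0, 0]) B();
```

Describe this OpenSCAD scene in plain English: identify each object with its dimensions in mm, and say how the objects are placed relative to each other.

A is a simple wooden stool: a rectangular seat 294 mm (x) by 322 mm (y), 32 mm thick, top face at z = 407 mm, on four square legs, each 44×44 mm in cross-section. The legs rest on z = 0, each flush with a corner of the seat.

B is a rectangular dining table. The top is 1170×536×30 mm with its upper surface at z = 767 mm. It stands on four round legs of 88 mm diameter, each leg's bounding box inset 10 mm from the nearest pair of top edges, running from the floor to the underside of the top.

The table is against the stool's +x side, with their −y faces flush.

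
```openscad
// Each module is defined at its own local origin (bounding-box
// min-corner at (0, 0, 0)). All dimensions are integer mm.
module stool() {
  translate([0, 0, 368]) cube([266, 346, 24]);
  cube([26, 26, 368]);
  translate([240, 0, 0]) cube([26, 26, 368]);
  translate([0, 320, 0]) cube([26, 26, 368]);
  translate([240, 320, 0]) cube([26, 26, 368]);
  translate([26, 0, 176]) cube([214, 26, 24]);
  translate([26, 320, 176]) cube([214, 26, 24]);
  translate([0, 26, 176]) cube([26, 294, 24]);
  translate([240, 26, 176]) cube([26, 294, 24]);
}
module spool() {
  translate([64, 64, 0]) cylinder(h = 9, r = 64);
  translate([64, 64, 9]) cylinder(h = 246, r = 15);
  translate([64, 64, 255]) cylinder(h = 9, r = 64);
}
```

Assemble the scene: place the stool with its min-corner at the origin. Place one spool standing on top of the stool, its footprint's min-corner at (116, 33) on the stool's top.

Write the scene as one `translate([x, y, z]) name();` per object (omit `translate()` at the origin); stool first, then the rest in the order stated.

stool();
translate([116, 33, 392]) spool();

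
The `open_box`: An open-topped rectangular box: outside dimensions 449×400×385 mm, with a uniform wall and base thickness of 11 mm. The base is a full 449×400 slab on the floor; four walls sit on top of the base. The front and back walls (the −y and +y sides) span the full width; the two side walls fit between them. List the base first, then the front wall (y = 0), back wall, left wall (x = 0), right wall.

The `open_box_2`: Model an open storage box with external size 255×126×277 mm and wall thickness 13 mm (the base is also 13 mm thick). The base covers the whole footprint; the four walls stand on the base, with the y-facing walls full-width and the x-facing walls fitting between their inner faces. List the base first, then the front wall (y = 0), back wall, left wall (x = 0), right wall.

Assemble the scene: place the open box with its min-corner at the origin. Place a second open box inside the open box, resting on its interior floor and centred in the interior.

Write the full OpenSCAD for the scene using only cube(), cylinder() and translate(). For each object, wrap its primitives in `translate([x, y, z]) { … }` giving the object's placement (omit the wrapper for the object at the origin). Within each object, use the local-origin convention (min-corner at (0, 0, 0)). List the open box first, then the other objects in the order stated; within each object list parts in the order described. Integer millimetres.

cube([449, 400, 11]);
translate([0, 0, 11]) cube([449, 11, 374]);
translate([0, 389, 11]) cube([449, 11, 374]);
translate([0, 11, 11]) cube([11, 378, 374]);
translate([438, 11, 11]) cube([11, 378, 374]);
translate([97, 137, 11]) {
  cube([255, 126, 13]);
  translate([0, 0, 13]) cube([255, 13, 264]);
  translate([0, 113, 13]) cube([255, 13, 264]);
  translate([0, 13, 13]) cube([13, 100, 264]);
  translate([242, 13, 13]) cube([13, 100, 264]);
}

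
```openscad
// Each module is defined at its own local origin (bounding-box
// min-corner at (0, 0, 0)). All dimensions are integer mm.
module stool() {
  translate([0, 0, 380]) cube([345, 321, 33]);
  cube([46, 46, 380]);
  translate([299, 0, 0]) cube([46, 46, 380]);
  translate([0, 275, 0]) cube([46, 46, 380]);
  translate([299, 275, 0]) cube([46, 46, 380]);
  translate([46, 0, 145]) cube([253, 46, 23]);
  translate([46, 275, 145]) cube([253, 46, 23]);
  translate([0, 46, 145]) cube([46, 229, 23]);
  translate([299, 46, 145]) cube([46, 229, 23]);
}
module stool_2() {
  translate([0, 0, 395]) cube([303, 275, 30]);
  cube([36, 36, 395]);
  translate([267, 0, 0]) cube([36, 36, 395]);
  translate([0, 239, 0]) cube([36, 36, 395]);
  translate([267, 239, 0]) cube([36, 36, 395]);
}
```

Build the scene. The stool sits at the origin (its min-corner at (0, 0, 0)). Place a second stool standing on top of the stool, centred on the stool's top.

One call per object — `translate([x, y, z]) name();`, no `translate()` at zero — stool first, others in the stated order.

stool();
translate([21, 23, 413]) stool_2();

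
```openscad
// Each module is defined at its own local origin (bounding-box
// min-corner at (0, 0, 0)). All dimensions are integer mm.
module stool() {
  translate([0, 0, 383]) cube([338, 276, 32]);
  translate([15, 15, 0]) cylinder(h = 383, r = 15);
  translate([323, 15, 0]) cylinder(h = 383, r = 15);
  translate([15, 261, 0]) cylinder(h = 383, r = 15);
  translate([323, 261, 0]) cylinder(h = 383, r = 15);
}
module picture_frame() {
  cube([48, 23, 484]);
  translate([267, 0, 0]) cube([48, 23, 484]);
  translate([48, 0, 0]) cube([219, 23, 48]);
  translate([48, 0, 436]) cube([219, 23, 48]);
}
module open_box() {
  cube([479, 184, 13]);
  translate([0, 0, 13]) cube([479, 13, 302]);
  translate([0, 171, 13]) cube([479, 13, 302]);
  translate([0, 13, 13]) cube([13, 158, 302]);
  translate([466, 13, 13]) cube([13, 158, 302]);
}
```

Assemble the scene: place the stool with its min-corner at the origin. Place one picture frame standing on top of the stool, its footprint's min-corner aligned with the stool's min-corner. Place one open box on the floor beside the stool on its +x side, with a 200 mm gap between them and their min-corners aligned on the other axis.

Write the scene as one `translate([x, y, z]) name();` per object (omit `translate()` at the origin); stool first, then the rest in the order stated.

stool();
translate([0, 0, 415]) picture_frame();
translate([538, 0, 0]) open_box();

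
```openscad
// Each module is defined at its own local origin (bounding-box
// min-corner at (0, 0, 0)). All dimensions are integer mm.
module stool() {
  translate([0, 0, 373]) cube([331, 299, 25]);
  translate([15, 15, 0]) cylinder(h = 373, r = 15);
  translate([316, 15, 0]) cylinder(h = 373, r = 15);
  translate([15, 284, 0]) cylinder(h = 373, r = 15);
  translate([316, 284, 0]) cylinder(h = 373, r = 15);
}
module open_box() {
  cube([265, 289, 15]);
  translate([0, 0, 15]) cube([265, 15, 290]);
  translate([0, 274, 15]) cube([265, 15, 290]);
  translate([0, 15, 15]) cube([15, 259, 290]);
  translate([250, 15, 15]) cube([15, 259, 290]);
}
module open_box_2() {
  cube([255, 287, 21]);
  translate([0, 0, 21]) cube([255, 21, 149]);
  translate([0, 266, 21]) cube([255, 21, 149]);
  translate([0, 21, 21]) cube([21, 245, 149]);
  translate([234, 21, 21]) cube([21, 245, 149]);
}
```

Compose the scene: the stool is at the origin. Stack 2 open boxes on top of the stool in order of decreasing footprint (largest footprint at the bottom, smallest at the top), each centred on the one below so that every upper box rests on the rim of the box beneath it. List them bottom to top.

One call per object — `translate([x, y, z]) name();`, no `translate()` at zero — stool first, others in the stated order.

stool();
translate([33, 5, 398]) open_box();
translate([38, 6, 703]) open_box_2();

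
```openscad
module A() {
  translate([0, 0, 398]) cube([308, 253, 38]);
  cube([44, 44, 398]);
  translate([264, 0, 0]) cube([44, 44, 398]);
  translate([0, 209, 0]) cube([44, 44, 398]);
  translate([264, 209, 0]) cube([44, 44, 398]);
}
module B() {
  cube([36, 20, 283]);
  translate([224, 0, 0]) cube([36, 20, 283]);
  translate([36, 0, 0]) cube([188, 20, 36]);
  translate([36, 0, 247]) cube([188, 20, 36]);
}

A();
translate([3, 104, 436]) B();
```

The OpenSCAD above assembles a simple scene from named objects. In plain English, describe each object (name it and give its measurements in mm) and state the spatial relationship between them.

A is a simple wooden stool: a rectangular seat 308 mm (x) by 253 mm (y), 38 mm thick, top face at z = 436 mm, on four square legs, each 44×44 mm in cross-section. The legs rest on z = 0, each flush with a corner of the seat.

B is a picture frame with a 188×211 mm rectangular opening (x by z) and a uniform 36 mm border on every side. Frame depth is 20 mm along y. It is built from two vertical stiles running the full outside height and two horizontal rails spanning the gap between the stiles.

The picture frame is on top of the stool.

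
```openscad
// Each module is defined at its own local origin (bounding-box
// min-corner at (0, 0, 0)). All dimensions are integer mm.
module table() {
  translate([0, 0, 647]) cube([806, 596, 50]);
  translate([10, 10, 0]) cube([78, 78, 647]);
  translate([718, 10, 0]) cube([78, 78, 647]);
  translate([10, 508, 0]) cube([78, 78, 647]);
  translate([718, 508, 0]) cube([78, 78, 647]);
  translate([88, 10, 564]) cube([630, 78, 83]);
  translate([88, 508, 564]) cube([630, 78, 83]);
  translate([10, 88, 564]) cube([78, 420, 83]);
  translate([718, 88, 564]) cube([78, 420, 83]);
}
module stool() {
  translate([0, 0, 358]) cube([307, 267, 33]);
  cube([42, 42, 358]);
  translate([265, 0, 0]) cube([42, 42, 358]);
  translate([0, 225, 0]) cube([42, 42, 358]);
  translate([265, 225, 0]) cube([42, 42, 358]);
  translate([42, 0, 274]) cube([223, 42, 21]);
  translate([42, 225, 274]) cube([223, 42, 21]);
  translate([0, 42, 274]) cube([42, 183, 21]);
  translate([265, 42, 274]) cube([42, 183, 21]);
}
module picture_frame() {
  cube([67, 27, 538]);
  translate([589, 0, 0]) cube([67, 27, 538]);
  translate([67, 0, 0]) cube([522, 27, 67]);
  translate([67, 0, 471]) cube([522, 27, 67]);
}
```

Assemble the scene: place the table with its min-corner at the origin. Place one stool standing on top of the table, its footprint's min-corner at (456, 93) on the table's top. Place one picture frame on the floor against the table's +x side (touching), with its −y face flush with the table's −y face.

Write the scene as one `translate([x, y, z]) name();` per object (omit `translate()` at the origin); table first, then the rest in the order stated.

table();
translate([456, 93, 697]) stool();
translate([806, 0, 0]) picture_frame();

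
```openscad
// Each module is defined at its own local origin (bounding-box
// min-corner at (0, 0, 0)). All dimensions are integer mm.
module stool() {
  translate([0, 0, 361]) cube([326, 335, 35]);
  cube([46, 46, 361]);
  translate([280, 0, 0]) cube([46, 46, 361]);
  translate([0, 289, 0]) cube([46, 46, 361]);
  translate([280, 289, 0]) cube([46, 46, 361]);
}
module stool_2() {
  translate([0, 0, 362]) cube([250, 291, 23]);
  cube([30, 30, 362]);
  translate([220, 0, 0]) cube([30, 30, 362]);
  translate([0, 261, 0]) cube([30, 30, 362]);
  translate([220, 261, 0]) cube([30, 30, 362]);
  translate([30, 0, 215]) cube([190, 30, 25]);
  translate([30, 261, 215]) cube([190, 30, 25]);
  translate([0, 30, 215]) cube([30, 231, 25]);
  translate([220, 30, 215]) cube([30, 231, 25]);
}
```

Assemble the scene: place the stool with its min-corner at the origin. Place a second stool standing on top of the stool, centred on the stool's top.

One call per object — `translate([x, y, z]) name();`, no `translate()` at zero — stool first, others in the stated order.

stool();
translate([38, 22, 396]) stool_2();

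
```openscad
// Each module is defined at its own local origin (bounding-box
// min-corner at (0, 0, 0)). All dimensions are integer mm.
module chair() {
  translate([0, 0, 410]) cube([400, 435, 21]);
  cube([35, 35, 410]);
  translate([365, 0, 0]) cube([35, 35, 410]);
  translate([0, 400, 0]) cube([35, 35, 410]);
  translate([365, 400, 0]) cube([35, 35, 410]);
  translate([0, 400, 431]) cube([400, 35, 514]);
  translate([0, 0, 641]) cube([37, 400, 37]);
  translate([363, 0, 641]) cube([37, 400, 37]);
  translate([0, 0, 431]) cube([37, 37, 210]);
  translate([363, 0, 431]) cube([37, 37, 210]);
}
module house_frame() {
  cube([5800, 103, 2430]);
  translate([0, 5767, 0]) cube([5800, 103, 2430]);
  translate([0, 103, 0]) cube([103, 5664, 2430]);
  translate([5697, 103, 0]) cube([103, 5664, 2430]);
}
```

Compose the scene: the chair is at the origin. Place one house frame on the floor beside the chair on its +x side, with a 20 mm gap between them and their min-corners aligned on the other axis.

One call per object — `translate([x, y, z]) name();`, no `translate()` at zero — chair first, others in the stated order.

chair();
translate([420, 0, 0]) house_frame();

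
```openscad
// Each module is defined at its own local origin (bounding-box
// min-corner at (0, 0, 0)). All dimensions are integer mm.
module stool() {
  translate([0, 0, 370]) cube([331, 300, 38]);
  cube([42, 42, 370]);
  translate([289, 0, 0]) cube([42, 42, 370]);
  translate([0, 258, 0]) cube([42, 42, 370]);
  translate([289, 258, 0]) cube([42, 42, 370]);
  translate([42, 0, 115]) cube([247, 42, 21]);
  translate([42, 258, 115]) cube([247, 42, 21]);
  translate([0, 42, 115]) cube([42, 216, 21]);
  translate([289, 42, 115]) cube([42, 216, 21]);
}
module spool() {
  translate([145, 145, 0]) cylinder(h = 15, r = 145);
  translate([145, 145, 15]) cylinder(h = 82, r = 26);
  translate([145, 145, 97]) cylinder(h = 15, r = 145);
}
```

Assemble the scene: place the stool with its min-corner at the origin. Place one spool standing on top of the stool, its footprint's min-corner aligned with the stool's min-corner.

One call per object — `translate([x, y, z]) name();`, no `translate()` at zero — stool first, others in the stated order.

stool();
translate([0, 0, 408]) spool();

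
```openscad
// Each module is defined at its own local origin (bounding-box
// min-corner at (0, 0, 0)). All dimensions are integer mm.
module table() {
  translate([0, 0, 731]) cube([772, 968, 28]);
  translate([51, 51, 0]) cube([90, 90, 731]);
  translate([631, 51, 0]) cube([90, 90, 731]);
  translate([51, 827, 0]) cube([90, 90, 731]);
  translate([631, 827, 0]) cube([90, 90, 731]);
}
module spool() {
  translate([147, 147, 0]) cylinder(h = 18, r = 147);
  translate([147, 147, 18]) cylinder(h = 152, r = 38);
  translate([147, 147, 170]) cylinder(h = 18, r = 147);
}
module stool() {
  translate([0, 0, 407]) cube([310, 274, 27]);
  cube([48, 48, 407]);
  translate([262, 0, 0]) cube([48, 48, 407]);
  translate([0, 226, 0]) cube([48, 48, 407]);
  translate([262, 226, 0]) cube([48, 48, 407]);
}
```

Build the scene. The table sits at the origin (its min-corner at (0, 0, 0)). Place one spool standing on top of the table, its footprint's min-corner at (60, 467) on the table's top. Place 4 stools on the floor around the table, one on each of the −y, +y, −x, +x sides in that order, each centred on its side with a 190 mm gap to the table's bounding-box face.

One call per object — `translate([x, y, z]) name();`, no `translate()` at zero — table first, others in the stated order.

table();
translate([60, 467, 759]) spool();
translate([231, -464, 0]) stool();
translate([231, 1158, 0]) stool();
translate([-500, 347, 0]) stool();
translate([962, 347, 0]) stool();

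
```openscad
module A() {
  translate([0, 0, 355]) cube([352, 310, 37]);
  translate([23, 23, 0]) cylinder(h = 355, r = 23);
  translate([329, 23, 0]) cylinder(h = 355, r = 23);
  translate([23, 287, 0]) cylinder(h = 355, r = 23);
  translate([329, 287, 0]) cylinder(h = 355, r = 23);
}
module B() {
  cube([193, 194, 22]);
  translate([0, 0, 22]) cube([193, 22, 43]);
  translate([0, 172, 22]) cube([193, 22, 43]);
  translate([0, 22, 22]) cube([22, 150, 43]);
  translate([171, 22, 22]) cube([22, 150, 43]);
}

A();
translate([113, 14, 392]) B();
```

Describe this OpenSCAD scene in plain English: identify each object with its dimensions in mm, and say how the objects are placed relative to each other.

A is a simple wooden stool: a rectangular seat 352 mm (x) by 310 mm (y), 37 mm thick, top face at z = 392 mm, on four round legs, each 46 mm in diameter. The legs rest on z = 0, each leg's axis is inset half a diameter from the nearest pair of seat edges (so the leg's bounding box is flush with the corner).

B is an open storage box with external size 193×194×65 mm and wall thickness 22 mm (the base is also 22 mm thick). The base covers the whole footprint; the four walls stand on the base, with the y-facing walls full-width and the x-facing walls fitting between their inner faces.

The open box is on top of the stool.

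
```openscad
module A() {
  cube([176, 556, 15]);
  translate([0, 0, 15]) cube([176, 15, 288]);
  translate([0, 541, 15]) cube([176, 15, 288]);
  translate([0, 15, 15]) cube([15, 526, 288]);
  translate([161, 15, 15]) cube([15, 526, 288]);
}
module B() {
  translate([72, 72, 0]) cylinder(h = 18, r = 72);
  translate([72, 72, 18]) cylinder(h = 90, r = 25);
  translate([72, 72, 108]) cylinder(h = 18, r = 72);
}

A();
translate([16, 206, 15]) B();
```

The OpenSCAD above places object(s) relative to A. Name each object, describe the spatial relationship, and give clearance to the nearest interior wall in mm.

Clearances: x = 1, y = 191; minimum 1 mm.

A is an open box. B is a spool. The spool sits inside the open box, centred. The clearance to the nearest interior wall is 1 mm.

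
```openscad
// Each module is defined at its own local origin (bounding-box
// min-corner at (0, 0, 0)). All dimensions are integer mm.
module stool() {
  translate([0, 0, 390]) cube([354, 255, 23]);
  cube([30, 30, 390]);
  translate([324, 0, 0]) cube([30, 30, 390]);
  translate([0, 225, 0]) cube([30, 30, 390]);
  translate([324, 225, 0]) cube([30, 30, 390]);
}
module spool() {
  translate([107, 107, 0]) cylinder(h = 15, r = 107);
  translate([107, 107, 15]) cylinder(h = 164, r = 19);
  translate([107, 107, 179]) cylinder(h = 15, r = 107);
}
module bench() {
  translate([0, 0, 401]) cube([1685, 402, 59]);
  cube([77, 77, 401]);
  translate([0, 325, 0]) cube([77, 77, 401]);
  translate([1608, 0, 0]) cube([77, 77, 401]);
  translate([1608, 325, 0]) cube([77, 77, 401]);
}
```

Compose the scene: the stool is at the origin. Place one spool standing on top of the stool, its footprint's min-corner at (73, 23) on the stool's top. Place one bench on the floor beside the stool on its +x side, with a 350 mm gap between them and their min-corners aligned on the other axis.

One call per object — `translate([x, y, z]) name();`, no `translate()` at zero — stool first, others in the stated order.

stool();
translate([73, 23, 413]) spool();
translate([704, 0, 0]) bench();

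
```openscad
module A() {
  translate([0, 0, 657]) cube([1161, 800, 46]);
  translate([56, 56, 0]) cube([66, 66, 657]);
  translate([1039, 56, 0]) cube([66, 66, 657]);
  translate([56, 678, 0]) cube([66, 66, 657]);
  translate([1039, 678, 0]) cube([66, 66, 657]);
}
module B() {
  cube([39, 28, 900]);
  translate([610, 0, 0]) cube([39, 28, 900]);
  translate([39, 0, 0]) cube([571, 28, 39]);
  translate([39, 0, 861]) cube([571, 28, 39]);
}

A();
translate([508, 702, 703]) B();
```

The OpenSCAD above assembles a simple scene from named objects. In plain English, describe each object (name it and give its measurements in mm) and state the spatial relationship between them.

A is a rectangular dining table. The top is 1161×800×46 mm with its upper surface at z = 703 mm. It stands on four 66×66 mm square legs, each inset 56 mm from the nearest pair of top edges, running from the floor to the underside of the top.

B is a rectangular picture frame lying in the x–z plane (depth along y). The opening is 571 mm wide (x) by 822 mm tall (z), surrounded by a border 39 mm wide on all four sides. The frame is 28 mm deep and is made of two full-height vertical stiles with two horizontal rails fitted between them.

The picture frame is on top of the table.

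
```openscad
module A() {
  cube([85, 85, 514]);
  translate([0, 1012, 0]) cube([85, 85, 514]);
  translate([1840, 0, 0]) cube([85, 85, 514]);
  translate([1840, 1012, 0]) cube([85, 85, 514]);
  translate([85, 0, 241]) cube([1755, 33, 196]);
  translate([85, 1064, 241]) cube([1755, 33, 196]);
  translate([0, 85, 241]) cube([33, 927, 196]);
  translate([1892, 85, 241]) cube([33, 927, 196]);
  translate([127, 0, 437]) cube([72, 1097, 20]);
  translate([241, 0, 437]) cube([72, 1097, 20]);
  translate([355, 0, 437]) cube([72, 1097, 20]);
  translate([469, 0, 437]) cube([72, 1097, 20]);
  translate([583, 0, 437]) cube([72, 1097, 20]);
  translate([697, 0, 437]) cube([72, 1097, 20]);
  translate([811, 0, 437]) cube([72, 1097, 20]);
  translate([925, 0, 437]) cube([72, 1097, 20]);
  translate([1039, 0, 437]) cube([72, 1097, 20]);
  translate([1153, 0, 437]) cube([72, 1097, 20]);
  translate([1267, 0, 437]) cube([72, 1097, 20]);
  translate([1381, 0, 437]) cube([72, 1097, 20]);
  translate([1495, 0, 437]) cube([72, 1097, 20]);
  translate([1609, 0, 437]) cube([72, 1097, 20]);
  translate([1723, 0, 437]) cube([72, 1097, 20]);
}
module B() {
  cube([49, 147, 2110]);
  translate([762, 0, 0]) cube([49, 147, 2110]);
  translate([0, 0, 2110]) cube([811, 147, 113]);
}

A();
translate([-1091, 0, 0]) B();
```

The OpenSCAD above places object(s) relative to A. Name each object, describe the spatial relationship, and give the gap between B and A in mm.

A is a bed frame. B is a door frame. The door frame is on the floor beside the bed frame on its −x side. The gap between the door frame and the bed frame is 280 mm.

The door frame's nearest face is 280 mm from the bed frame's −x face.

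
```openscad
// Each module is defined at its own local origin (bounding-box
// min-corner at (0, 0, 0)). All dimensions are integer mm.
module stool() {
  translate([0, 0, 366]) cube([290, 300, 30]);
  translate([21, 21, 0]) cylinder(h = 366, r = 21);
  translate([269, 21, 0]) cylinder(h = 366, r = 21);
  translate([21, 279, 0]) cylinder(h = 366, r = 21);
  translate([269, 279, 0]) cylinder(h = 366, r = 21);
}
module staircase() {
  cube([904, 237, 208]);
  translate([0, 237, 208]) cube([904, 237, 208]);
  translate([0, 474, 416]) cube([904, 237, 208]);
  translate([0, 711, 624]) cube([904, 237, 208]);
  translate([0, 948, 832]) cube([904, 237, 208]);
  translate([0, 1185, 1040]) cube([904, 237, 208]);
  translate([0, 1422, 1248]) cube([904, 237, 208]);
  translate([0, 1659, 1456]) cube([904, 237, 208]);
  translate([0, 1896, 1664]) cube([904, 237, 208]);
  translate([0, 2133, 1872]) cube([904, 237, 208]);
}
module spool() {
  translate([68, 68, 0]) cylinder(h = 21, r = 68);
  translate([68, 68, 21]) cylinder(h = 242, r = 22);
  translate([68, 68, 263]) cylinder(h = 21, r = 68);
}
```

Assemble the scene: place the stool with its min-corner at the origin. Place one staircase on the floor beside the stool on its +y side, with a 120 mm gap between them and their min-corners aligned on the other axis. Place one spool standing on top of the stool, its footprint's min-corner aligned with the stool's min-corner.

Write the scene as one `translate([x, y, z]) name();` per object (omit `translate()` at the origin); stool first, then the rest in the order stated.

stool();
translate([0, 420, 0]) staircase();
translate([0, 0, 396]) spool();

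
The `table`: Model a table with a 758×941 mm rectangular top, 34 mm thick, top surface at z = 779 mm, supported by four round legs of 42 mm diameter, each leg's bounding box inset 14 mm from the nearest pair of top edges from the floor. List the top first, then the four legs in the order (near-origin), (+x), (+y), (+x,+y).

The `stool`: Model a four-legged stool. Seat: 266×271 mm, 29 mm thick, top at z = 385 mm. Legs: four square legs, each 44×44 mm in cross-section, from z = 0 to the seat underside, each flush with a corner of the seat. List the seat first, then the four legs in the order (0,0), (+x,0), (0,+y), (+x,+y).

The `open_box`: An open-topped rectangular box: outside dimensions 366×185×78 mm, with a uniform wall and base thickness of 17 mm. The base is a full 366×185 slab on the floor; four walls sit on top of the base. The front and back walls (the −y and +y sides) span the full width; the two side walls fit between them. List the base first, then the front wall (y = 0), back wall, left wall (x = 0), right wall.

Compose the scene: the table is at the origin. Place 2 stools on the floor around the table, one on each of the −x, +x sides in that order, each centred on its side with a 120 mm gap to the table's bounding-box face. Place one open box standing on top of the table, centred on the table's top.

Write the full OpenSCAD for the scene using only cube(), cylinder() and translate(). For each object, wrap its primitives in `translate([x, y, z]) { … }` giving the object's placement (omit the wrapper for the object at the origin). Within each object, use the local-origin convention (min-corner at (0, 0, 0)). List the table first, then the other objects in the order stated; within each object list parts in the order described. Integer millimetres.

translate([0, 0, 745]) cube([758, 941, 34]);
translate([35, 35, 0]) cylinder(h = 745, r = 21);
translate([723, 35, 0]) cylinder(h = 745, r = 21);
translate([35, 906, 0]) cylinder(h = 745, r = 21);
translate([723, 906, 0]) cylinder(h = 745, r = 21);
translate([-386, 335, 0]) {
  translate([0, 0, 356]) cube([266, 271, 29]);
  cube([44, 44, 356]);
  translate([222, 0, 0]) cube([44, 44, 356]);
  translate([0, 227, 0]) cube([44, 44, 356]);
  translate([222, 227, 0]) cube([44, 44, 356]);
}
translate([878, 335, 0]) {
  translate([0, 0, 356]) cube([266, 271, 29]);
  cube([44, 44, 356]);
  translate([222, 0, 0]) cube([44, 44, 356]);
  translate([0, 227, 0]) cube([44, 44, 356]);
  translate([222, 227, 0]) cube([44, 44, 356]);
}
translate([196, 378, 779]) {
  cube([366, 185, 17]);
  translate([0, 0, 17]) cube([366, 17, 61]);
  translate([0, 168, 17]) cube([366, 17, 61]);
  translate([0, 17, 17]) cube([17, 151, 61]);
  translate([349, 17, 17]) cube([17, 151, 61]);
}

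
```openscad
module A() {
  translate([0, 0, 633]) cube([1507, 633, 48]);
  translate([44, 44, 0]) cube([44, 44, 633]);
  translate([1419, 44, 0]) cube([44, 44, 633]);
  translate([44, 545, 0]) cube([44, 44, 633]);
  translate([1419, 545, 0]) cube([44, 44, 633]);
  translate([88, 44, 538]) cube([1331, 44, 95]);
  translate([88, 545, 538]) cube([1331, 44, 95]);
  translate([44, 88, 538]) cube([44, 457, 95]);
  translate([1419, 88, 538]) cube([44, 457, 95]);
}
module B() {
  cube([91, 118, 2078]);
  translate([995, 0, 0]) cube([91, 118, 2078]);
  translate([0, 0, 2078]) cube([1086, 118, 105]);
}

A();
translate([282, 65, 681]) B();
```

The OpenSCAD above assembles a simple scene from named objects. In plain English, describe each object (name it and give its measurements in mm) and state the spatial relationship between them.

A is a table with a 1507×633 mm rectangular top, 48 mm thick, top surface at z = 681 mm, supported by four 44×44 mm square legs, each inset 44 mm from the nearest pair of top edges, running from the floor. Four apron rails, 44 mm thick and 95 mm tall, run between adjacent legs with their top edges flush with the underside of the top and their outer faces flush with the legs' outer faces.

B is a rectangular door frame: two vertical jambs of 91×118 mm section, 2078 mm tall, with a clear opening 904 mm wide between their inner faces. A header 105 mm tall and 118 mm deep lies on top of the jambs and spans the full outside width.

The door frame is on top of the table.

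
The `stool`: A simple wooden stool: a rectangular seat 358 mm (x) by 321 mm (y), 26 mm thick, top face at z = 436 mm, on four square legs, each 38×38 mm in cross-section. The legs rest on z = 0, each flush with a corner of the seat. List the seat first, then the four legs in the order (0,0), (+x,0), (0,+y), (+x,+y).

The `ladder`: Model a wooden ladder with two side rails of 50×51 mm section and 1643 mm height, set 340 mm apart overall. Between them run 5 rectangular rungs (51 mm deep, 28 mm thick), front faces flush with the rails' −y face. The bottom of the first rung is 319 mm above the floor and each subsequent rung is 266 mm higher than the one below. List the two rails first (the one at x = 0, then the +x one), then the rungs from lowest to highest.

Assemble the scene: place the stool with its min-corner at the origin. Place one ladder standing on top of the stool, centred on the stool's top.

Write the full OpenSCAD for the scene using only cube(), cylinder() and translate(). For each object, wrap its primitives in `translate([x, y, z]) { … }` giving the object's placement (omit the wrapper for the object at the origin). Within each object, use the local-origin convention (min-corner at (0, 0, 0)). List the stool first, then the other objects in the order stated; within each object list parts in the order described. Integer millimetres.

translate([0, 0, 410]) cube([358, 321, 26]);
cube([38, 38, 410]);
translate([320, 0, 0]) cube([38, 38, 410]);
translate([0, 283, 0]) cube([38, 38, 410]);
translate([320, 283, 0]) cube([38, 38, 410]);
translate([9, 135, 436]) {
  cube([50, 51, 1643]);
  translate([290, 0, 0]) cube([50, 51, 1643]);
  translate([50, 0, 319]) cube([240, 51, 28]);
  translate([50, 0, 585]) cube([240, 51, 28]);
  translate([50, 0, 851]) cube([240, 51, 28]);
  translate([50, 0, 1117]) cube([240, 51, 28]);
  translate([50, 0, 1383]) cube([240, 51, 28]);
}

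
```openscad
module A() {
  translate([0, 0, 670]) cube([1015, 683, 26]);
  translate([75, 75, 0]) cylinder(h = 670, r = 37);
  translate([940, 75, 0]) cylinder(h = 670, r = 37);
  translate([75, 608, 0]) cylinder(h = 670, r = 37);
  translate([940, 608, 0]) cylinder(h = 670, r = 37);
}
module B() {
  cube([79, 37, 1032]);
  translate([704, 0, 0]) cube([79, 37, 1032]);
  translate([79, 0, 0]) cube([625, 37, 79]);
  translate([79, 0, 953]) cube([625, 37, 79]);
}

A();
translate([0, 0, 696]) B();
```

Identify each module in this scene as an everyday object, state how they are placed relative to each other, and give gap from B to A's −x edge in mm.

The picture frame's min-x is at 0; the table's min-x is 0; gap = 0 mm.

A is a table. B is a picture frame. The picture frame is on top of the table. The gap from the picture frame to the table's −x edge is 0 mm.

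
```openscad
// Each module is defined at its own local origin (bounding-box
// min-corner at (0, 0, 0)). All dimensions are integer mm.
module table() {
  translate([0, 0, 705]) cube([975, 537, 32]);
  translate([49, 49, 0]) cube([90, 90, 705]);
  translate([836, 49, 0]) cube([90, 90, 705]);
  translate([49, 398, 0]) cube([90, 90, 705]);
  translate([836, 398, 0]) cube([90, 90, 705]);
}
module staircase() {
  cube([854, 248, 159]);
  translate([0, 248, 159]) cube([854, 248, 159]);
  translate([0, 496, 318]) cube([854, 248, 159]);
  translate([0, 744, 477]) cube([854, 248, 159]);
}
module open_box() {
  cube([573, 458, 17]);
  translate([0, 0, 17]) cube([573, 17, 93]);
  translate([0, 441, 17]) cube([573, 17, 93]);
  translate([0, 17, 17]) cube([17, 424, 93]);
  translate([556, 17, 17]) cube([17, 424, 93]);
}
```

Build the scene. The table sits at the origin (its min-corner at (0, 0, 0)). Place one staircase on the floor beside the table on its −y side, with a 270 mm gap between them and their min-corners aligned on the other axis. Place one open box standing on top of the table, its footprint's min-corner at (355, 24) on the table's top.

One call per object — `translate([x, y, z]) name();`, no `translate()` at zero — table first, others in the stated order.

table();
translate([0, -1262, 0]) staircase();
translate([355, 24, 737]) open_box();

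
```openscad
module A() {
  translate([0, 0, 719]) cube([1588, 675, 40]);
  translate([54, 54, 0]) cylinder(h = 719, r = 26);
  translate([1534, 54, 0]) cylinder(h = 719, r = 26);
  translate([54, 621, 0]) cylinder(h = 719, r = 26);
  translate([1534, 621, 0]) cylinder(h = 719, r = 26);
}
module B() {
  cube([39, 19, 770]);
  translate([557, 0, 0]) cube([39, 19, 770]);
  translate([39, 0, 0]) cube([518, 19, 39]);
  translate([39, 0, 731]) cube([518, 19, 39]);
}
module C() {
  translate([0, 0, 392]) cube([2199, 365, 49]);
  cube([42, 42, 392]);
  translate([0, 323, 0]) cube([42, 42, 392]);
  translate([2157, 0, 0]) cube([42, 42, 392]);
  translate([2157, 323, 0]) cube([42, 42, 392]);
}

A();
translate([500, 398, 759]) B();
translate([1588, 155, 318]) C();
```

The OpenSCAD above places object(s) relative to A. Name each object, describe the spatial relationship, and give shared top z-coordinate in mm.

A is a table. B is a picture frame. C is a bench. The picture frame is on top of the table. The bench is beside the table with their tops flush at z = 759. The shared top z-coordinate is 759 mm.

Both tops at z = 759 mm.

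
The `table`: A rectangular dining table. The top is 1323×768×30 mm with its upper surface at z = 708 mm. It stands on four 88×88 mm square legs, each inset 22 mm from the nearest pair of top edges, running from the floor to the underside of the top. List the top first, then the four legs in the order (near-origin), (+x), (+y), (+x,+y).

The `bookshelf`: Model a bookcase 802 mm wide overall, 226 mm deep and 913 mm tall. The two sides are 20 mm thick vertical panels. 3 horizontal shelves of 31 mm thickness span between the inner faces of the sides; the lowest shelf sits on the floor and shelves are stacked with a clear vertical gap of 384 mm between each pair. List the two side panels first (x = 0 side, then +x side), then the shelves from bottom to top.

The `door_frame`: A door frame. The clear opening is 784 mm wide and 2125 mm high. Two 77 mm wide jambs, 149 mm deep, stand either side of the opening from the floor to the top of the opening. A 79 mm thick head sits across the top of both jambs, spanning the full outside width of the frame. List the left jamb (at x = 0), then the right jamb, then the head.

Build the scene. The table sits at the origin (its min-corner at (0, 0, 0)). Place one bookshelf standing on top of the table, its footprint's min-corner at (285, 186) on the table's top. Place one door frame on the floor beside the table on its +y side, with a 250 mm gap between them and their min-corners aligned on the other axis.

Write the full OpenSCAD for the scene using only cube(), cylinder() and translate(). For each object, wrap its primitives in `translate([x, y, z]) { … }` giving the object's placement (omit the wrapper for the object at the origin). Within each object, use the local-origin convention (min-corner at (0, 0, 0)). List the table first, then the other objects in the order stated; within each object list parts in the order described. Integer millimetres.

translate([0, 0, 678]) cube([1323, 768, 30]);
translate([22, 22, 0]) cube([88, 88, 678]);
translate([1213, 22, 0]) cube([88, 88, 678]);
translate([22, 658, 0]) cube([88, 88, 678]);
translate([1213, 658, 0]) cube([88, 88, 678]);
translate([285, 186, 708]) {
  cube([20, 226, 913]);
  translate([782, 0, 0]) cube([20, 226, 913]);
  translate([20, 0, 0]) cube([762, 226, 31]);
  translate([20, 0, 415]) cube([762, 226, 31]);
  translate([20, 0, 830]) cube([762, 226, 31]);
}
translate([0, 1018, 0]) {
  cube([77, 149, 2125]);
  translate([861, 0, 0]) cube([77, 149, 2125]);
  translate([0, 0, 2125]) cube([938, 149, 79]);
}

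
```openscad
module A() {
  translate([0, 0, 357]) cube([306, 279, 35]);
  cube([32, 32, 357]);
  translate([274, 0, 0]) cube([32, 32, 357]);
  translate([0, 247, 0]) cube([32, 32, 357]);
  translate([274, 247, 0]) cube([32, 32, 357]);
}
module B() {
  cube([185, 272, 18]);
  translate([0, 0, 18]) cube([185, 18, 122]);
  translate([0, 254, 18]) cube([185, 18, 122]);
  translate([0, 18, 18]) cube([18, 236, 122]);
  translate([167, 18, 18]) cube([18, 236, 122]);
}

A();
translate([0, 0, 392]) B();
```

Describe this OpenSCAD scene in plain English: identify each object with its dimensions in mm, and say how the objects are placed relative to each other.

A is a four-legged stool. The seat is 306×279 mm, 35 mm thick, top at z = 392 mm. It stands on four square legs, each 32×32 mm in cross-section, from z = 0 to the seat underside, each flush with a corner of the seat.

B is an open-topped rectangular box: outside dimensions 185×272×140 mm, with a uniform wall and base thickness of 18 mm. The base is a full 185×272 slab on the floor; four walls sit on top of the base. The front and back walls (the −y and +y sides) span the full width; the two side walls fit between them.

The open box is on top of the stool.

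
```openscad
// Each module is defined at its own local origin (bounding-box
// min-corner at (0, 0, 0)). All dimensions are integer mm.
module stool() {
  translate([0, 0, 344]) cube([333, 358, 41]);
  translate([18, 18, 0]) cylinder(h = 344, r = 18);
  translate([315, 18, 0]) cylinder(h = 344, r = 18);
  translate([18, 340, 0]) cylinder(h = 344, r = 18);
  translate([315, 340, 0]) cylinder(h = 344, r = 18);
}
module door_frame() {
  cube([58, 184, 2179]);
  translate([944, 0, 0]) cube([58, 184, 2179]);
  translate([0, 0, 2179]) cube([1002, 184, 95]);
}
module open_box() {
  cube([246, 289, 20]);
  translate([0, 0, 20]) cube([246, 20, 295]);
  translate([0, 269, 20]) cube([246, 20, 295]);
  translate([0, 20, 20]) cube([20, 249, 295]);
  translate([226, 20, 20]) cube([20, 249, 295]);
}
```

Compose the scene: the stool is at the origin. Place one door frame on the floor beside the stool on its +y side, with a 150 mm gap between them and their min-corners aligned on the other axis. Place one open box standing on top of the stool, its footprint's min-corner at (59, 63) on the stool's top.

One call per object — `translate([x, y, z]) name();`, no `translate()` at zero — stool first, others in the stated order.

stool();
translate([0, 508, 0]) door_frame();
translate([59, 63, 385]) open_box();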